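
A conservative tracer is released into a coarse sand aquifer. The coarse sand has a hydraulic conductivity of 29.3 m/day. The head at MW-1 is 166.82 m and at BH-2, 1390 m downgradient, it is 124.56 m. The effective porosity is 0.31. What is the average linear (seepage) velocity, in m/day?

2.87

Hydraulic gradient i = (166.82 − 124.56) / 1390 = 42.26 / 1390 = 0.03040.
Darcy flux q = K · i = 29.30 × 0.03040 = 0.8908 m/day.
Seepage velocity v = q / n_e = 0.8908 / 0.31 = 2.874 m/day.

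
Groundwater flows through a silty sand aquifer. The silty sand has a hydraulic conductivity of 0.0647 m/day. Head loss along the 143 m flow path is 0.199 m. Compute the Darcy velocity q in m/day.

Hydraulic gradient i = Δh / L = 0.199 / 143 = 0.001392.
Specific discharge q = K · i = 0.06470 × 0.001392 = 9.004e-05 m/day.

9.00e-05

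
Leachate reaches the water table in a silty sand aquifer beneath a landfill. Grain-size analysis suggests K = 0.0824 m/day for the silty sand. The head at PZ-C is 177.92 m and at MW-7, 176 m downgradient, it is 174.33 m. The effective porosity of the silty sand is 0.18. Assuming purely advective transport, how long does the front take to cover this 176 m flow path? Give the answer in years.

51.6

Hydraulic gradient i = (177.92 − 174.33) / 176 = 3.59 / 176 = 0.02040.
Darcy flux q = K · i = 0.08240 × 0.02040 = 0.001681 m/day.
Seepage velocity v = q / n_e = 0.001681 / 0.18 = 0.009338 m/day.
Travel time t = L / v = 176 / 0.009338 = 18848 days = 51.60 years.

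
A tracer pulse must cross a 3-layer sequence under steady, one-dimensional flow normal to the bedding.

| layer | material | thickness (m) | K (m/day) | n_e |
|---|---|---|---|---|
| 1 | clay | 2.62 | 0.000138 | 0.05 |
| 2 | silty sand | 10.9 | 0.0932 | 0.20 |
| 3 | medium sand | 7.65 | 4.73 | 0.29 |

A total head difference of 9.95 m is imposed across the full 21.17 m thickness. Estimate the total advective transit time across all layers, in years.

With flow normal to the layers, continuity requires the same specific discharge q through every layer.
Σ(b_i/K_i) = 2.62/0.000138 + 10.9/0.0932 + 7.65/4.73 = 19104 d.
q = Δh / Σ(b_i/K_i) = 9.95 / 19104 = 0.0005208 m/day.
In each layer the seepage velocity is v_i = q/n_i, so the layer transit time is t_i = b_i·n_i / q:
  layer 1 (clay): t_1 = 2.62 × 0.05 / 0.0005208 = 251.5 d
  layer 2 (silty sand): t_2 = 10.9 × 0.20 / 0.0005208 = 4186 d
  layer 3 (medium sand): t_3 = 7.65 × 0.29 / 0.0005208 = 4260 d
Total t = Σ t_i = 8697 days = 23.81 years.

23.8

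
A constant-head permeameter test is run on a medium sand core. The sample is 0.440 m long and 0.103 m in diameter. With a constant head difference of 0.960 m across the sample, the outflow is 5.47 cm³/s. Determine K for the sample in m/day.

26.0

Cross-sectional area A = π·(d/2)² = π × (0.103/2)² = 0.008332 m².
Convert discharge: 5.47 cm³/s = 5.470e-06 m³/s.
Darcy's law rearranged: K = Q·L / (A·Δh) = 5.470e-06 × 0.440 / (0.008332 × 0.960) = 0.0003009 m/s = 26.00 m/day.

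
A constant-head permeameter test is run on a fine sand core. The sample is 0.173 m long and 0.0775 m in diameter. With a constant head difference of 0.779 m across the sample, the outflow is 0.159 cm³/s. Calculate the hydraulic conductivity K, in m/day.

0.647

Cross-sectional area A = π·(d/2)² = π × (0.0775/2)² = 0.004717 m².
Convert discharge: 0.159 cm³/s = 1.590e-07 m³/s.
Darcy's law rearranged: K = Q·L / (A·Δh) = 1.590e-07 × 0.173 / (0.004717 × 0.779) = 7.485e-06 m/s = 0.6467 m/day.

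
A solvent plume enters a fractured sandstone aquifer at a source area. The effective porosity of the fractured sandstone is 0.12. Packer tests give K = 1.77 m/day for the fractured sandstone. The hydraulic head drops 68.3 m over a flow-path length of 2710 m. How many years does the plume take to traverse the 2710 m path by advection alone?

20.0

Hydraulic gradient i = Δh / L = 68.3 / 2710 = 0.02520.
Darcy flux q = K · i = 1.770 × 0.02520 = 0.04461 m/day.
Seepage velocity v = q / n_e = 0.04461 / 0.12 = 0.3717 m/day.
Travel time t = L / v = 2710 / 0.3717 = 7290 days = 19.96 years.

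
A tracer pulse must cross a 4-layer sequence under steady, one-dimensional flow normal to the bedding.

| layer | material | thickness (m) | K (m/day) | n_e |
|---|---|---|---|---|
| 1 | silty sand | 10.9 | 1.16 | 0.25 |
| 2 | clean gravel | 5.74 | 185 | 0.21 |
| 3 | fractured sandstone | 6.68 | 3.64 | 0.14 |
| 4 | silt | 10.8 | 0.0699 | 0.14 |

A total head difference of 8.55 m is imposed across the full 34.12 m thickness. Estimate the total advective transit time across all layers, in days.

With flow normal to the layers, continuity requires the same specific discharge q through every layer.
Σ(b_i/K_i) = 10.9/1.16 + 5.74/185 + 6.68/3.64 + 10.8/0.0699 = 165.8 d.
q = Δh / Σ(b_i/K_i) = 8.55 / 165.8 = 0.05158 m/day.
In each layer the seepage velocity is v_i = q/n_i, so the layer transit time is t_i = b_i·n_i / q:
  layer 1 (silty sand): t_1 = 10.9 × 0.25 / 0.05158 = 52.83 d
  layer 2 (clean gravel): t_2 = 5.74 × 0.21 / 0.05158 = 23.37 d
  layer 3 (fractured sandstone): t_3 = 6.68 × 0.14 / 0.05158 = 18.13 d
  layer 4 (silt): t_4 = 10.8 × 0.14 / 0.05158 = 29.31 d
Total t = Σ t_i = 123.7 days.

124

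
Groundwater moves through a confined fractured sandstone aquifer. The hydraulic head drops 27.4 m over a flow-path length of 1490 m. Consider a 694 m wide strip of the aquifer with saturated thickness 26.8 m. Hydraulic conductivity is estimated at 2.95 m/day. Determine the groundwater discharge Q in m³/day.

Cross-sectional area A = 694 × 26.8 = 18599 m².
Hydraulic gradient i = Δh / L = 27.4 / 1490 = 0.01839.
Darcy's law: Q = K · A · i = 2.950 × 18599 × 0.01839 = 1009 m³/day.

1010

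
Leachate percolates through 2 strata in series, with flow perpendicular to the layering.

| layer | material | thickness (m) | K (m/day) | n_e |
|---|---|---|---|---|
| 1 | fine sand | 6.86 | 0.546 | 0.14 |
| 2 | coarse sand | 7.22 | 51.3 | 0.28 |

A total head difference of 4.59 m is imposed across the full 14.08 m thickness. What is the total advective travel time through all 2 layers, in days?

8.25

With flow normal to the layers, continuity requires the same specific discharge q through every layer.
Σ(b_i/K_i) = 6.86/0.546 + 7.22/51.3 = 12.70 d.
q = Δh / Σ(b_i/K_i) = 4.59 / 12.70 = 0.3613 m/day.
In each layer the seepage velocity is v_i = q/n_i, so the layer transit time is t_i = b_i·n_i / q:
  layer 1 (fine sand): t_1 = 6.86 × 0.14 / 0.3613 = 2.658 d
  layer 2 (coarse sand): t_2 = 7.22 × 0.28 / 0.3613 = 5.596 d
Total t = Σ t_i = 8.254 days.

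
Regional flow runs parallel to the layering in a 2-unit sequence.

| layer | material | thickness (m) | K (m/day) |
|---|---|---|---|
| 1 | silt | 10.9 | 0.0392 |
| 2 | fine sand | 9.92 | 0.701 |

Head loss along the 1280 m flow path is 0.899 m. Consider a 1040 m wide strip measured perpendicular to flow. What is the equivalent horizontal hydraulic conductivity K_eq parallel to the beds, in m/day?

Flow is parallel to layering, so each bed carries its own Darcy discharge and the transmissivities add.
Σ(K_i·b_i) = 0.0392×10.9 + 0.701×9.92 = 7.381 m²/day.
Total thickness b = 20.82 m, so K_eq = Σ(K_i·b_i)/b = 0.3545 m/day.

0.355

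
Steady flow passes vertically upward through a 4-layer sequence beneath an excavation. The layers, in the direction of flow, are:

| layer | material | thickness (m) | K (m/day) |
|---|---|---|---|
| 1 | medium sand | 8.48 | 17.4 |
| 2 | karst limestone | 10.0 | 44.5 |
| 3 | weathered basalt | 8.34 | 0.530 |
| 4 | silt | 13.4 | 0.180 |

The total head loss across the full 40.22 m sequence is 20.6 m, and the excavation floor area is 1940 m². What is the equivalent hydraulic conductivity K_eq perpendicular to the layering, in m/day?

Flow is perpendicular to layering, so the layers act in series and the equivalent K is the thickness-weighted harmonic mean.
Total thickness L = 8.48 + 10.0 + 8.34 + 13.4 = 40.22 m.
Σ(b_i/K_i) = 8.48/17.4 + 10.0/44.5 + 8.34/0.530 + 13.4/0.180 = 90.89 d.
K_eq = L / Σ(b_i/K_i) = 40.22 / 90.89 = 0.4425 m/day.

0.443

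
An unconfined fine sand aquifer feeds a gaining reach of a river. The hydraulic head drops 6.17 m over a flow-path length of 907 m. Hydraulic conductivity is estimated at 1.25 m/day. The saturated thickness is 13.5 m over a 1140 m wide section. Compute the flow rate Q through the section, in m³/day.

131

Cross-sectional area A = 1140 × 13.5 = 15390 m².
Hydraulic gradient i = Δh / L = 6.17 / 907 = 0.006803.
Darcy's law: Q = K · A · i = 1.250 × 15390 × 0.006803 = 130.9 m³/day.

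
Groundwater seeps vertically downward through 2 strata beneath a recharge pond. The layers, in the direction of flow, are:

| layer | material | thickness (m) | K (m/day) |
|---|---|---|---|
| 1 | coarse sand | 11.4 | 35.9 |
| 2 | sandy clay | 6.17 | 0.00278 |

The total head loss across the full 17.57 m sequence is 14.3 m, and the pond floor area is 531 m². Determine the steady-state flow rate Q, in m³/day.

Flow is perpendicular to layering, so the layers act in series and the equivalent K is the thickness-weighted harmonic mean.
Total thickness L = 11.4 + 6.17 = 17.57 m.
Σ(b_i/K_i) = 11.4/35.9 + 6.17/0.00278 = 2220 d.
K_eq = L / Σ(b_i/K_i) = 17.57 / 2220 = 0.007915 m/day.
Q = K_eq · A · (Δh/L) = 0.007915 × 531 × (14.3/17.57) = 3.421 m³/day.

3.42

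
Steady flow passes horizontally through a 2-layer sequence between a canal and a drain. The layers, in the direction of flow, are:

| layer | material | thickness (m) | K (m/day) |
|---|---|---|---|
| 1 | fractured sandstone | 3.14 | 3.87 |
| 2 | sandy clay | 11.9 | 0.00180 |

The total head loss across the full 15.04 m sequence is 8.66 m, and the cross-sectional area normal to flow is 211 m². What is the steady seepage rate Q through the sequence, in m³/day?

0.276

Flow is perpendicular to layering, so the layers act in series and the equivalent K is the thickness-weighted harmonic mean.
Total thickness L = 3.14 + 11.9 = 15.04 m.
Σ(b_i/K_i) = 3.14/3.87 + 11.9/0.00180 = 6612 d.
K_eq = L / Σ(b_i/K_i) = 15.04 / 6612 = 0.002275 m/day.
Q = K_eq · A · (Δh/L) = 0.002275 × 211 × (8.66/15.04) = 0.2764 m³/day.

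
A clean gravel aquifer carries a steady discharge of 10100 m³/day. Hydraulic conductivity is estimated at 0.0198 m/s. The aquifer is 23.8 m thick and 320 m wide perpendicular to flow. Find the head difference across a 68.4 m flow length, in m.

Convert K: 0.0198 m/s × 86400 = 1711 m/day.
Cross-sectional area A = 320 × 23.8 = 7616 m².
From Q = K·A·i, i = Q / (K·A) = 10100 / (1711 × 7616) = 0.0007752.
Head loss Δh = i · L = 0.0007752 × 68.4 = 0.05302 m.

0.0530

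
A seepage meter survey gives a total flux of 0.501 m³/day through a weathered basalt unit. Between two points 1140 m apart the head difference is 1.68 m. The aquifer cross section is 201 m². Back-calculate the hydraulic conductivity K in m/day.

1.69

Hydraulic gradient i = Δh / L = 1.68 / 1140 = 0.001474.
From Q = K·A·i, K = Q / (A·i) = 0.501 / (201.0 × 0.001474) = 1.691 m/day.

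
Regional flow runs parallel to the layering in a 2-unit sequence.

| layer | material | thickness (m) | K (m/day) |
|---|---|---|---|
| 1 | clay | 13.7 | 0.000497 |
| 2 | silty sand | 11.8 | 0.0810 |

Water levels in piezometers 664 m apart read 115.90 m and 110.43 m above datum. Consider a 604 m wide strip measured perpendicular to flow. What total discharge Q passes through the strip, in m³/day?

Flow is parallel to layering, so each bed carries its own Darcy discharge and the transmissivities add.
Σ(K_i·b_i) = 0.000497×13.7 + 0.0810×11.8 = 0.9626 m²/day.
Hydraulic gradient i = (115.90 − 110.43) / 664 = 5.47 / 664 = 0.008238.
Q = Σ(K_i·b_i) · W · i = 0.9626 × 604 × 0.008238 = 4.790 m³/day.

4.79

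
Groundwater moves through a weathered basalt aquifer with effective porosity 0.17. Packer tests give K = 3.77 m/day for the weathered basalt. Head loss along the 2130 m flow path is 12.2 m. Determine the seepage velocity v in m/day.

0.127

Hydraulic gradient i = Δh / L = 12.2 / 2130 = 0.005728.
Darcy flux q = K · i = 3.770 × 0.005728 = 0.02159 m/day.
Seepage velocity v = q / n_e = 0.02159 / 0.17 = 0.1270 m/day.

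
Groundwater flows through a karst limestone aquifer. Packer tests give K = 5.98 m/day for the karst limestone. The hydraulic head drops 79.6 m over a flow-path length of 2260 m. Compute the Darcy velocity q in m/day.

Hydraulic gradient i = Δh / L = 79.6 / 2260 = 0.03522.
Specific discharge q = K · i = 5.980 × 0.03522 = 0.2106 m/day.

0.211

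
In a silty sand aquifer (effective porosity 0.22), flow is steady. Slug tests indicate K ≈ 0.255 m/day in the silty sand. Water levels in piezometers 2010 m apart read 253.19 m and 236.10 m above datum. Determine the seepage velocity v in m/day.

Hydraulic gradient i = (253.19 − 236.10) / 2010 = 17.09 / 2010 = 0.008502.
Darcy flux q = K · i = 0.2550 × 0.008502 = 0.002168 m/day.
Seepage velocity v = q / n_e = 0.002168 / 0.22 = 0.009855 m/day.

0.00986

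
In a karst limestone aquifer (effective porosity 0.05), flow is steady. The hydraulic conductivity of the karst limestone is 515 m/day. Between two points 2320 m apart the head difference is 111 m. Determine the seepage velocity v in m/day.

Hydraulic gradient i = Δh / L = 111 / 2320 = 0.04784.
Darcy flux q = K · i = 515.0 × 0.04784 = 24.64 m/day.
Seepage velocity v = q / n_e = 24.64 / 0.05 = 492.8 m/day.

493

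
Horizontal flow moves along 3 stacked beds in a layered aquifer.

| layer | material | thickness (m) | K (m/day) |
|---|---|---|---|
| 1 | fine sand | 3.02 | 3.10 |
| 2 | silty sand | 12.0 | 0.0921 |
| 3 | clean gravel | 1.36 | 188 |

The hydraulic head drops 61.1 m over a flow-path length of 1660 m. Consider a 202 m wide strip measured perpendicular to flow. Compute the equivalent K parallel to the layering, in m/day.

16.2

Flow is parallel to layering, so each bed carries its own Darcy discharge and the transmissivities add.
Σ(K_i·b_i) = 3.10×3.02 + 0.0921×12.0 + 188×1.36 = 266.1 m²/day.
Total thickness b = 16.38 m, so K_eq = Σ(K_i·b_i)/b = 16.25 m/day.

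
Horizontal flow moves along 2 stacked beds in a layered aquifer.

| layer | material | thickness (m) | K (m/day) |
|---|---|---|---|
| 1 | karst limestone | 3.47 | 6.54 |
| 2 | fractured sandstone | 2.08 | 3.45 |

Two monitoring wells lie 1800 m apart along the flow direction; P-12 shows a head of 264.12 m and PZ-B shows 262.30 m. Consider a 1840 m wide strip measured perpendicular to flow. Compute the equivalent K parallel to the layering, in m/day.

5.38

Flow is parallel to layering, so each bed carries its own Darcy discharge and the transmissivities add.
Σ(K_i·b_i) = 6.54×3.47 + 3.45×2.08 = 29.87 m²/day.
Total thickness b = 5.550 m, so K_eq = Σ(K_i·b_i)/b = 5.382 m/day.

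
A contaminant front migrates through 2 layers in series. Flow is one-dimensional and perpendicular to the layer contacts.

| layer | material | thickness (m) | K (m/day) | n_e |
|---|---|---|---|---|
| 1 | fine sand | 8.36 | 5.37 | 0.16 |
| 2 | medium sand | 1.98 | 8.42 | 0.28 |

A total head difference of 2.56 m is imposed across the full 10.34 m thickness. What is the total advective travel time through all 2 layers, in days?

With flow normal to the layers, continuity requires the same specific discharge q through every layer.
Σ(b_i/K_i) = 8.36/5.37 + 1.98/8.42 = 1.792 d.
q = Δh / Σ(b_i/K_i) = 2.56 / 1.792 = 1.429 m/day.
In each layer the seepage velocity is v_i = q/n_i, so the layer transit time is t_i = b_i·n_i / q:
  layer 1 (fine sand): t_1 = 8.36 × 0.16 / 1.429 = 0.9363 d
  layer 2 (medium sand): t_2 = 1.98 × 0.28 / 1.429 = 0.3881 d
Total t = Σ t_i = 1.324 days.

1.32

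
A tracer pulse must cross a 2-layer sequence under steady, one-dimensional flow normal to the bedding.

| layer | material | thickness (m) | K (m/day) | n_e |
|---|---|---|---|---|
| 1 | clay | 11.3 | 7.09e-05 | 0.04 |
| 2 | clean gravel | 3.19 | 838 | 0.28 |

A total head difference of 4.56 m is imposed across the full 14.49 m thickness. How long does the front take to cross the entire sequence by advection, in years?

With flow normal to the layers, continuity requires the same specific discharge q through every layer.
Σ(b_i/K_i) = 11.3/7.09e-05 + 3.19/838 = 1.594e+05 d.
q = Δh / Σ(b_i/K_i) = 4.56 / 1.594e+05 = 2.861e-05 m/day.
In each layer the seepage velocity is v_i = q/n_i, so the layer transit time is t_i = b_i·n_i / q:
  layer 1 (clay): t_1 = 11.3 × 0.04 / 2.861e-05 = 15798 d
  layer 2 (clean gravel): t_2 = 3.19 × 0.28 / 2.861e-05 = 31219 d
Total t = Σ t_i = 47017 days = 128.7 years.

129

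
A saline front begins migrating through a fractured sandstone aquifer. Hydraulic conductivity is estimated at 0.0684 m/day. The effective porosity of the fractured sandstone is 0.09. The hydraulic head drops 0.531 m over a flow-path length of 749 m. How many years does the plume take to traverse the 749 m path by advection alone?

Hydraulic gradient i = Δh / L = 0.531 / 749 = 0.0007089.
Darcy flux q = K · i = 0.06840 × 0.0007089 = 4.849e-05 m/day.
Seepage velocity v = q / n_e = 4.849e-05 / 0.09 = 0.0005388 m/day.
Travel time t = L / v = 749 / 0.0005388 = 1.390e+06 days = 3806 years.

3810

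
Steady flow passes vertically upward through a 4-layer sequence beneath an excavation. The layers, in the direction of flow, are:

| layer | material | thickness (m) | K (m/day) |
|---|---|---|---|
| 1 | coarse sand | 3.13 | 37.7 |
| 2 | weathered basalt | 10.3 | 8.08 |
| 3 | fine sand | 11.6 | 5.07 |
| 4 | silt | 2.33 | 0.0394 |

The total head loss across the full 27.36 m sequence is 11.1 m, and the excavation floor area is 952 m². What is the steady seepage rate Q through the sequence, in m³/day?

168

Flow is perpendicular to layering, so the layers act in series and the equivalent K is the thickness-weighted harmonic mean.
Total thickness L = 3.13 + 10.3 + 11.6 + 2.33 = 27.36 m.
Σ(b_i/K_i) = 3.13/37.7 + 10.3/8.08 + 11.6/5.07 + 2.33/0.0394 = 62.78 d.
K_eq = L / Σ(b_i/K_i) = 27.36 / 62.78 = 0.4358 m/day.
Q = K_eq · A · (Δh/L) = 0.4358 × 952 × (11.1/27.36) = 168.3 m³/day.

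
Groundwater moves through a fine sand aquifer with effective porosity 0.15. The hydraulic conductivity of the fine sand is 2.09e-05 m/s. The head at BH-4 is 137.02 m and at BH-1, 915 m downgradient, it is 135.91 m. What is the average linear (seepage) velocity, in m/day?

0.0146

Convert K: 2.09e-05 m/s × 86400 = 1.806 m/day.
Hydraulic gradient i = (137.02 − 135.91) / 915 = 1.11 / 915 = 0.001213.
Darcy flux q = K · i = 1.806 × 0.001213 = 0.002191 m/day.
Seepage velocity v = q / n_e = 0.002191 / 0.15 = 0.01460 m/day.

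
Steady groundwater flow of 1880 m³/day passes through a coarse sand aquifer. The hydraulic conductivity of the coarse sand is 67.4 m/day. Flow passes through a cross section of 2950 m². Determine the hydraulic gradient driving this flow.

From Q = K·A·i, i = Q / (K·A) = 1880 / (67.40 × 2950) = 0.009455.

0.00946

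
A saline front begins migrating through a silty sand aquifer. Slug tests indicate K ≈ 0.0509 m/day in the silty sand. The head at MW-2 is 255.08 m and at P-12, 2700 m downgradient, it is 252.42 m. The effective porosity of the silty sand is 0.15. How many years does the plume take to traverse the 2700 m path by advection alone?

22100

Hydraulic gradient i = (255.08 − 252.42) / 2700 = 2.66 / 2700 = 0.0009852.
Darcy flux q = K · i = 0.05090 × 0.0009852 = 5.015e-05 m/day.
Seepage velocity v = q / n_e = 5.015e-05 / 0.15 = 0.0003343 m/day.
Travel time t = L / v = 2700 / 0.0003343 = 8.076e+06 days = 22112 years.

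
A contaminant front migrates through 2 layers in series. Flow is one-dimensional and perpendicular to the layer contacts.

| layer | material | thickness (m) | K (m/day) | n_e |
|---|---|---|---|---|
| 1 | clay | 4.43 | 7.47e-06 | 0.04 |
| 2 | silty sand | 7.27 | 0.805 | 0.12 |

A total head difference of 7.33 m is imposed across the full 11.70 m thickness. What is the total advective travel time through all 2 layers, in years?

With flow normal to the layers, continuity requires the same specific discharge q through every layer.
Σ(b_i/K_i) = 4.43/7.47e-06 + 7.27/0.805 = 5.930e+05 d.
q = Δh / Σ(b_i/K_i) = 7.33 / 5.930e+05 = 1.236e-05 m/day.
In each layer the seepage velocity is v_i = q/n_i, so the layer transit time is t_i = b_i·n_i / q:
  layer 1 (clay): t_1 = 4.43 × 0.04 / 1.236e-05 = 14337 d
  layer 2 (silty sand): t_2 = 7.27 × 0.12 / 1.236e-05 = 70583 d
Total t = Σ t_i = 84920 days = 232.5 years.

232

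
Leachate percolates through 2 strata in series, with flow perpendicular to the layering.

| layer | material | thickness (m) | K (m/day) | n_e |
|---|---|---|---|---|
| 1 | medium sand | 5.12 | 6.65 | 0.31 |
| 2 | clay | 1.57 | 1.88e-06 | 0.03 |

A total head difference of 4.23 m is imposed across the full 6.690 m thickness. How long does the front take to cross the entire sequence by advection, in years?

883

With flow normal to the layers, continuity requires the same specific discharge q through every layer.
Σ(b_i/K_i) = 5.12/6.65 + 1.57/1.88e-06 = 8.351e+05 d.
q = Δh / Σ(b_i/K_i) = 4.23 / 8.351e+05 = 5.065e-06 m/day.
In each layer the seepage velocity is v_i = q/n_i, so the layer transit time is t_i = b_i·n_i / q:
  layer 1 (medium sand): t_1 = 5.12 × 0.31 / 5.065e-06 = 3.134e+05 d
  layer 2 (clay): t_2 = 1.57 × 0.03 / 5.065e-06 = 9299 d
Total t = Σ t_i = 3.227e+05 days = 883.4 years.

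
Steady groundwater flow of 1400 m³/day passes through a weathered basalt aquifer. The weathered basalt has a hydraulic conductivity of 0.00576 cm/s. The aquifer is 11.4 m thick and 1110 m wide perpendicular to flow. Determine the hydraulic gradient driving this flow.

0.0222

Convert K: 0.00576 cm/s × 864 = 4.977 m/day.
Cross-sectional area A = 1110 × 11.4 = 12654 m².
From Q = K·A·i, i = Q / (K·A) = 1400 / (4.977 × 12654) = 0.02223.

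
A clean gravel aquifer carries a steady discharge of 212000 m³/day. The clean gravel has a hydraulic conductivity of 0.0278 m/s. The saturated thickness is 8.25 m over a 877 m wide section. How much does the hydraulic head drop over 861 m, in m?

Convert K: 0.0278 m/s × 86400 = 2402 m/day.
Cross-sectional area A = 877 × 8.25 = 7235 m².
From Q = K·A·i, i = Q / (K·A) = 212000 / (2402 × 7235) = 0.01220.
Head loss Δh = i · L = 0.01220 × 861 = 10.50 m.

10.5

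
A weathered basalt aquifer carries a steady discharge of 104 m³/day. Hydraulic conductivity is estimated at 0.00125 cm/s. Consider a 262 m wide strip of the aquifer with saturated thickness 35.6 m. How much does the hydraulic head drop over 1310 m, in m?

Convert K: 0.00125 cm/s × 864 = 1.080 m/day.
Cross-sectional area A = 262 × 35.6 = 9327 m².
From Q = K·A·i, i = Q / (K·A) = 104 / (1.080 × 9327) = 0.01032.
Head loss Δh = i · L = 0.01032 × 1310 = 13.52 m.

13.5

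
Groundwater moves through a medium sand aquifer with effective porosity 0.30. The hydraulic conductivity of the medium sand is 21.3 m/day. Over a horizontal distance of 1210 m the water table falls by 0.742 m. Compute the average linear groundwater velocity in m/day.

Hydraulic gradient i = Δh / L = 0.742 / 1210 = 0.0006132.
Darcy flux q = K · i = 21.30 × 0.0006132 = 0.01306 m/day.
Seepage velocity v = q / n_e = 0.01306 / 0.30 = 0.04354 m/day.

0.0435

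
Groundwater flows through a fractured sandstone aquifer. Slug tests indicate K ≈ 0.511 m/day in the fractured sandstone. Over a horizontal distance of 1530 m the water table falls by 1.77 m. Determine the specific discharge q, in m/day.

Hydraulic gradient i = Δh / L = 1.77 / 1530 = 0.001157.
Specific discharge q = K · i = 0.5110 × 0.001157 = 0.0005912 m/day.

0.000591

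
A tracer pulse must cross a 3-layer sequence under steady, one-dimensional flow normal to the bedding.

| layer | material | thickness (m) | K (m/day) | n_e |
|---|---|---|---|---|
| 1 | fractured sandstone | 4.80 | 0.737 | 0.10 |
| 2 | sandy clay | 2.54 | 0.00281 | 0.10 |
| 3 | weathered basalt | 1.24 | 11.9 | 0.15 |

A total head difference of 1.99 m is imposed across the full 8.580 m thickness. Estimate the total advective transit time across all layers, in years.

1.15

With flow normal to the layers, continuity requires the same specific discharge q through every layer.
Σ(b_i/K_i) = 4.80/0.737 + 2.54/0.00281 + 1.24/11.9 = 910.5 d.
q = Δh / Σ(b_i/K_i) = 1.99 / 910.5 = 0.002186 m/day.
In each layer the seepage velocity is v_i = q/n_i, so the layer transit time is t_i = b_i·n_i / q:
  layer 1 (fractured sandstone): t_1 = 4.80 × 0.10 / 0.002186 = 219.6 d
  layer 2 (sandy clay): t_2 = 2.54 × 0.10 / 0.002186 = 116.2 d
  layer 3 (weathered basalt): t_3 = 1.24 × 0.15 / 0.002186 = 85.10 d
Total t = Σ t_i = 420.9 days = 1.152 years.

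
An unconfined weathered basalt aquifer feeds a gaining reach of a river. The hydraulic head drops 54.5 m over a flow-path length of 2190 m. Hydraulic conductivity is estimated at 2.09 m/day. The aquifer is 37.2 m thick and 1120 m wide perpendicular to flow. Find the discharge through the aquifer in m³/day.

Cross-sectional area A = 1120 × 37.2 = 41664 m².
Hydraulic gradient i = Δh / L = 54.5 / 2190 = 0.02489.
Darcy's law: Q = K · A · i = 2.090 × 41664 × 0.02489 = 2167 m³/day.

2170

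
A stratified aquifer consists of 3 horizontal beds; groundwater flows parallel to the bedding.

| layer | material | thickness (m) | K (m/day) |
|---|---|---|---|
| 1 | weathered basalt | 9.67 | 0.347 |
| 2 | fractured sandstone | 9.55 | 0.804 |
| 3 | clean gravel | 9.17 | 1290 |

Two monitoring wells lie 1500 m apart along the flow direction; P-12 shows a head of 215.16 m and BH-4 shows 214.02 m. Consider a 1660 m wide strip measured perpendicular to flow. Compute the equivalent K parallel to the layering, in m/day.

417

Flow is parallel to layering, so each bed carries its own Darcy discharge and the transmissivities add.
Σ(K_i·b_i) = 0.347×9.67 + 0.804×9.55 + 1290×9.17 = 11840 m²/day.
Total thickness b = 28.39 m, so K_eq = Σ(K_i·b_i)/b = 417.1 m/day.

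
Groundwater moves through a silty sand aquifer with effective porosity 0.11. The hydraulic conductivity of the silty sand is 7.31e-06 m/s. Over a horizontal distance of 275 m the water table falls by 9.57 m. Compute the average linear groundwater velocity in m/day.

0.200

Convert K: 7.31e-06 m/s × 86400 = 0.6316 m/day.
Hydraulic gradient i = Δh / L = 9.57 / 275 = 0.03480.
Darcy flux q = K · i = 0.6316 × 0.03480 = 0.02198 m/day.
Seepage velocity v = q / n_e = 0.02198 / 0.11 = 0.1998 m/day.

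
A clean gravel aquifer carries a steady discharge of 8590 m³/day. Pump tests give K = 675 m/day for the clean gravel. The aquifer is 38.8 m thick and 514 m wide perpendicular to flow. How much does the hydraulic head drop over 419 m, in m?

Cross-sectional area A = 514 × 38.8 = 19943 m².
From Q = K·A·i, i = Q / (K·A) = 8590 / (675.0 × 19943) = 0.0006381.
Head loss Δh = i · L = 0.0006381 × 419 = 0.2674 m.

0.267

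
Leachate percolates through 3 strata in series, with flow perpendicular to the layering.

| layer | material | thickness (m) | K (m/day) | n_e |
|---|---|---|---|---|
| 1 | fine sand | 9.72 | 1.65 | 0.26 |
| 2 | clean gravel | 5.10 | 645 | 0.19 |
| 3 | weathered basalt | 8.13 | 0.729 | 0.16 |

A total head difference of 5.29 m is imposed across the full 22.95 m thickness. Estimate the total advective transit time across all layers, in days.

15.5

With flow normal to the layers, continuity requires the same specific discharge q through every layer.
Σ(b_i/K_i) = 9.72/1.65 + 5.10/645 + 8.13/0.729 = 17.05 d.
q = Δh / Σ(b_i/K_i) = 5.29 / 17.05 = 0.3102 m/day.
In each layer the seepage velocity is v_i = q/n_i, so the layer transit time is t_i = b_i·n_i / q:
  layer 1 (fine sand): t_1 = 9.72 × 0.26 / 0.3102 = 8.146 d
  layer 2 (clean gravel): t_2 = 5.10 × 0.19 / 0.3102 = 3.123 d
  layer 3 (weathered basalt): t_3 = 8.13 × 0.16 / 0.3102 = 4.193 d
Total t = Σ t_i = 15.46 days.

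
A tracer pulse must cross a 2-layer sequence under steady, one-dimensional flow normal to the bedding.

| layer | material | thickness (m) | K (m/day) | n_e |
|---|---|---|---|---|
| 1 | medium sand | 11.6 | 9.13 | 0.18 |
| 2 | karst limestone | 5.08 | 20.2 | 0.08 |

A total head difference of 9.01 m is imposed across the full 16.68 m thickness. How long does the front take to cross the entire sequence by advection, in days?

With flow normal to the layers, continuity requires the same specific discharge q through every layer.
Σ(b_i/K_i) = 11.6/9.13 + 5.08/20.2 = 1.522 d.
q = Δh / Σ(b_i/K_i) = 9.01 / 1.522 = 5.920 m/day.
In each layer the seepage velocity is v_i = q/n_i, so the layer transit time is t_i = b_i·n_i / q:
  layer 1 (medium sand): t_1 = 11.6 × 0.18 / 5.920 = 0.3527 d
  layer 2 (karst limestone): t_2 = 5.08 × 0.08 / 5.920 = 0.06865 d
Total t = Σ t_i = 0.4214 days.

0.421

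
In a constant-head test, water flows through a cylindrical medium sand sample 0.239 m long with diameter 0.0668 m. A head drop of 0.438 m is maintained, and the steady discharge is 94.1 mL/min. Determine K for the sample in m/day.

Cross-sectional area A = π·(d/2)² = π × (0.0668/2)² = 0.003505 m².
Convert discharge: 94.1 mL/min = 1.568e-06 m³/s.
Darcy's law rearranged: K = Q·L / (A·Δh) = 1.568e-06 × 0.239 / (0.003505 × 0.438) = 0.0002442 m/s = 21.10 m/day.

21.1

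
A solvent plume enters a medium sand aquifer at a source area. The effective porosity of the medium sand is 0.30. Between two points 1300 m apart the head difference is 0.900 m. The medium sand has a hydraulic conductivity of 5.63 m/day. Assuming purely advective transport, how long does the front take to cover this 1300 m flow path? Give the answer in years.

Hydraulic gradient i = Δh / L = 0.900 / 1300 = 0.0006923.
Darcy flux q = K · i = 5.630 × 0.0006923 = 0.003898 m/day.
Seepage velocity v = q / n_e = 0.003898 / 0.30 = 0.01299 m/day.
Travel time t = L / v = 1300 / 0.01299 = 1.001e+05 days = 273.9 years.

274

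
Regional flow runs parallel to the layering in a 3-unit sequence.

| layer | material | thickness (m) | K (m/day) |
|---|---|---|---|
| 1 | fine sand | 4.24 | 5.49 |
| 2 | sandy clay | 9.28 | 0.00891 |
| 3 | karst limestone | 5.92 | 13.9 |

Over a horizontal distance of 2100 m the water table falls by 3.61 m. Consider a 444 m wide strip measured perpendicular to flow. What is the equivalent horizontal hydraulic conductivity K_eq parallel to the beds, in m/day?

5.43

Flow is parallel to layering, so each bed carries its own Darcy discharge and the transmissivities add.
Σ(K_i·b_i) = 5.49×4.24 + 0.00891×9.28 + 13.9×5.92 = 105.6 m²/day.
Total thickness b = 19.44 m, so K_eq = Σ(K_i·b_i)/b = 5.435 m/day.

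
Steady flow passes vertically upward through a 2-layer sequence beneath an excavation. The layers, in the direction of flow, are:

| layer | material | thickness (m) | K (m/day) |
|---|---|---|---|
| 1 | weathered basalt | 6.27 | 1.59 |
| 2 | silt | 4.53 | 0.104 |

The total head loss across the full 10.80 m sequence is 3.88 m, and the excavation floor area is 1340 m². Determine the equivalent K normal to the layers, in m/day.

0.227

Flow is perpendicular to layering, so the layers act in series and the equivalent K is the thickness-weighted harmonic mean.
Total thickness L = 6.27 + 4.53 = 10.80 m.
Σ(b_i/K_i) = 6.27/1.59 + 4.53/0.104 = 47.50 d.
K_eq = L / Σ(b_i/K_i) = 10.80 / 47.50 = 0.2274 m/day.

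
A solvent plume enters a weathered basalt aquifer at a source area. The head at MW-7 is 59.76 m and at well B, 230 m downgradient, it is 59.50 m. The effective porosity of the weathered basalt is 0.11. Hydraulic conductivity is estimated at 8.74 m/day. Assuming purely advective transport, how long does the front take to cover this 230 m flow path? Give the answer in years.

7.01

Hydraulic gradient i = (59.76 − 59.50) / 230 = 0.26 / 230 = 0.001130.
Darcy flux q = K · i = 8.740 × 0.001130 = 0.009880 m/day.
Seepage velocity v = q / n_e = 0.009880 / 0.11 = 0.08982 m/day.
Travel time t = L / v = 230 / 0.08982 = 2561 days = 7.011 years.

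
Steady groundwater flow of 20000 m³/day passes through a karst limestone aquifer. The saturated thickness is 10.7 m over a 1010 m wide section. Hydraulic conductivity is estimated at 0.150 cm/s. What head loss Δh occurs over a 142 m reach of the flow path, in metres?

Convert K: 0.150 cm/s × 864 = 129.6 m/day.
Cross-sectional area A = 1010 × 10.7 = 10807 m².
From Q = K·A·i, i = Q / (K·A) = 20000 / (129.6 × 10807) = 0.01428.
Head loss Δh = i · L = 0.01428 × 142 = 2.028 m.

2.03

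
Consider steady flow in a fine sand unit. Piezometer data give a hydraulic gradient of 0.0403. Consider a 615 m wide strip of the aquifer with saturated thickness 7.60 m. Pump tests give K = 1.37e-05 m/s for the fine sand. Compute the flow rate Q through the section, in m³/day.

Convert K: 1.37e-05 m/s × 86400 = 1.184 m/day.
Cross-sectional area A = 615 × 7.60 = 4674 m².
Hydraulic gradient i = 0.0403.
Darcy's law: Q = K · A · i = 1.184 × 4674 × 0.04030 = 223.0 m³/day.

223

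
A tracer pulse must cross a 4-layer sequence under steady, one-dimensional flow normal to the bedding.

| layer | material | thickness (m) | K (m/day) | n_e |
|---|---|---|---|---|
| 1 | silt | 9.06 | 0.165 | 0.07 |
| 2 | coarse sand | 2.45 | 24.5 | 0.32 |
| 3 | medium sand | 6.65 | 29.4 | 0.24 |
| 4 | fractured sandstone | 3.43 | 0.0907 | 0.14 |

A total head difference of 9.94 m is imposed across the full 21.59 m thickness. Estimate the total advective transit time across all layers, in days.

With flow normal to the layers, continuity requires the same specific discharge q through every layer.
Σ(b_i/K_i) = 9.06/0.165 + 2.45/24.5 + 6.65/29.4 + 3.43/0.0907 = 93.05 d.
q = Δh / Σ(b_i/K_i) = 9.94 / 93.05 = 0.1068 m/day.
In each layer the seepage velocity is v_i = q/n_i, so the layer transit time is t_i = b_i·n_i / q:
  layer 1 (silt): t_1 = 9.06 × 0.07 / 0.1068 = 5.937 d
  layer 2 (coarse sand): t_2 = 2.45 × 0.32 / 0.1068 = 7.339 d
  layer 3 (medium sand): t_3 = 6.65 × 0.24 / 0.1068 = 14.94 d
  layer 4 (fractured sandstone): t_4 = 3.43 × 0.14 / 0.1068 = 4.495 d
Total t = Σ t_i = 32.71 days.

32.7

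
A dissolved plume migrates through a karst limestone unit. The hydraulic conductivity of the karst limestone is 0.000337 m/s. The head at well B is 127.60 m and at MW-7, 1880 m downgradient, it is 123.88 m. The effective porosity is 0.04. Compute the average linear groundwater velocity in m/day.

Convert K: 0.000337 m/s × 86400 = 29.12 m/day.
Hydraulic gradient i = (127.60 − 123.88) / 1880 = 3.72 / 1880 = 0.001979.
Darcy flux q = K · i = 29.12 × 0.001979 = 0.05761 m/day.
Seepage velocity v = q / n_e = 0.05761 / 0.04 = 1.440 m/day.

1.44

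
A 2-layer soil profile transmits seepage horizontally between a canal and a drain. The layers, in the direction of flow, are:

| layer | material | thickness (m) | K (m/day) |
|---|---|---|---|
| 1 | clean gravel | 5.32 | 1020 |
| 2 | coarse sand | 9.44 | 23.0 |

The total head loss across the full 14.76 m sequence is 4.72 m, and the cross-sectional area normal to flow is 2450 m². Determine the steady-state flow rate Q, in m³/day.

27800

Flow is perpendicular to layering, so the layers act in series and the equivalent K is the thickness-weighted harmonic mean.
Total thickness L = 5.32 + 9.44 = 14.76 m.
Σ(b_i/K_i) = 5.32/1020 + 9.44/23.0 = 0.4157 d.
K_eq = L / Σ(b_i/K_i) = 14.76 / 0.4157 = 35.51 m/day.
Q = K_eq · A · (Δh/L) = 35.51 × 2450 × (4.72/14.76) = 27821 m³/day.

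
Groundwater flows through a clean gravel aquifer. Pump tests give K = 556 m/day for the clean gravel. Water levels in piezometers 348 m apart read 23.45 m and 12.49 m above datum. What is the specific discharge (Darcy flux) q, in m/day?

17.5

Hydraulic gradient i = (23.45 − 12.49) / 348 = 10.96 / 348 = 0.03149.
Specific discharge q = K · i = 556.0 × 0.03149 = 17.51 m/day.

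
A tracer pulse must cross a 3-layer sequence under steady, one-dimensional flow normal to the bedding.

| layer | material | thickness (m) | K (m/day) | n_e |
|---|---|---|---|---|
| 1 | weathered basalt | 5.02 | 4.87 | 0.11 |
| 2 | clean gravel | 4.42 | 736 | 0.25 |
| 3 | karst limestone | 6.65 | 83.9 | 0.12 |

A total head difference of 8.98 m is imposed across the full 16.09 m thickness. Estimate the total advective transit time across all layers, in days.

With flow normal to the layers, continuity requires the same specific discharge q through every layer.
Σ(b_i/K_i) = 5.02/4.87 + 4.42/736 + 6.65/83.9 = 1.116 d.
q = Δh / Σ(b_i/K_i) = 8.98 / 1.116 = 8.046 m/day.
In each layer the seepage velocity is v_i = q/n_i, so the layer transit time is t_i = b_i·n_i / q:
  layer 1 (weathered basalt): t_1 = 5.02 × 0.11 / 8.046 = 0.06863 d
  layer 2 (clean gravel): t_2 = 4.42 × 0.25 / 8.046 = 0.1373 d
  layer 3 (karst limestone): t_3 = 6.65 × 0.12 / 8.046 = 0.09918 d
Total t = Σ t_i = 0.3051 days.

0.305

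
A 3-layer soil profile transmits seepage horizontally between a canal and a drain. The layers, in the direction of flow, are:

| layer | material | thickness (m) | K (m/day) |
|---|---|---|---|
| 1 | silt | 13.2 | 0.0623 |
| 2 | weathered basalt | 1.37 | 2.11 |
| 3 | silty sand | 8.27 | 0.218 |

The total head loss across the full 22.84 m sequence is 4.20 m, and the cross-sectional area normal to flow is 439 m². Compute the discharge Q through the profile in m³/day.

Flow is perpendicular to layering, so the layers act in series and the equivalent K is the thickness-weighted harmonic mean.
Total thickness L = 13.2 + 1.37 + 8.27 = 22.84 m.
Σ(b_i/K_i) = 13.2/0.0623 + 1.37/2.11 + 8.27/0.218 = 250.5 d.
K_eq = L / Σ(b_i/K_i) = 22.84 / 250.5 = 0.09119 m/day.
Q = K_eq · A · (Δh/L) = 0.09119 × 439 × (4.20/22.84) = 7.362 m³/day.

7.36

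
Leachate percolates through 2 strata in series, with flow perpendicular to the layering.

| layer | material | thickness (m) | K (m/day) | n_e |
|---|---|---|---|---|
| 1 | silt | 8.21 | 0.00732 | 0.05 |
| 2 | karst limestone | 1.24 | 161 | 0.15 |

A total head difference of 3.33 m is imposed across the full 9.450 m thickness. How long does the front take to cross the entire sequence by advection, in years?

With flow normal to the layers, continuity requires the same specific discharge q through every layer.
Σ(b_i/K_i) = 8.21/0.00732 + 1.24/161 = 1122 d.
q = Δh / Σ(b_i/K_i) = 3.33 / 1122 = 0.002969 m/day.
In each layer the seepage velocity is v_i = q/n_i, so the layer transit time is t_i = b_i·n_i / q:
  layer 1 (silt): t_1 = 8.21 × 0.05 / 0.002969 = 138.3 d
  layer 2 (karst limestone): t_2 = 1.24 × 0.15 / 0.002969 = 62.65 d
Total t = Σ t_i = 200.9 days = 0.5501 years.

0.550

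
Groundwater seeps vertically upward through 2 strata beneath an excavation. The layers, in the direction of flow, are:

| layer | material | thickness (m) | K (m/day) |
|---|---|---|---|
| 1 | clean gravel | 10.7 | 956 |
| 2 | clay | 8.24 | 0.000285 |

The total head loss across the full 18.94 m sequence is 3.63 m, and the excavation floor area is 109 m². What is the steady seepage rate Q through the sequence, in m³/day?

Flow is perpendicular to layering, so the layers act in series and the equivalent K is the thickness-weighted harmonic mean.
Total thickness L = 10.7 + 8.24 = 18.94 m.
Σ(b_i/K_i) = 10.7/956 + 8.24/0.000285 = 28912 d.
K_eq = L / Σ(b_i/K_i) = 18.94 / 28912 = 0.0006551 m/day.
Q = K_eq · A · (Δh/L) = 0.0006551 × 109 × (3.63/18.94) = 0.01369 m³/day.

0.0137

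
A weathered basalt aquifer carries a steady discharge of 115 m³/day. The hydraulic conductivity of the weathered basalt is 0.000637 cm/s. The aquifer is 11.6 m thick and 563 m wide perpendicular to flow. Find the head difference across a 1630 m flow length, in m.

Convert K: 0.000637 cm/s × 864 = 0.5504 m/day.
Cross-sectional area A = 563 × 11.6 = 6531 m².
From Q = K·A·i, i = Q / (K·A) = 115 / (0.5504 × 6531) = 0.03199.
Head loss Δh = i · L = 0.03199 × 1630 = 52.15 m.

52.2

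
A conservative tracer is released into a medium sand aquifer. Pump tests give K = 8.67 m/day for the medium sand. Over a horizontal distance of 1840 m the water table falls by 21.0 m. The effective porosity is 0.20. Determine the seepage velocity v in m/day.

0.495

Hydraulic gradient i = Δh / L = 21.0 / 1840 = 0.01141.
Darcy flux q = K · i = 8.670 × 0.01141 = 0.09895 m/day.
Seepage velocity v = q / n_e = 0.09895 / 0.20 = 0.4948 m/day.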